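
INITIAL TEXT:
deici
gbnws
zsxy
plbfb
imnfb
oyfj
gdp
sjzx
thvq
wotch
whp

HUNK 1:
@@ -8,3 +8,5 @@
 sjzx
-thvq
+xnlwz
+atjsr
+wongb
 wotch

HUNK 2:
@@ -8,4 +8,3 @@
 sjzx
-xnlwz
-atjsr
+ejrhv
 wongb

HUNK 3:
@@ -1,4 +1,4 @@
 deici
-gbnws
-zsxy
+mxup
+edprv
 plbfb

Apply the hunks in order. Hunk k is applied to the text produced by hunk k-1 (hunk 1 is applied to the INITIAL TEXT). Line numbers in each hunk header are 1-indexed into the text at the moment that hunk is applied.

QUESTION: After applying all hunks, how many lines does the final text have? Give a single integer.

Hunk 1: at line 8 remove [thvq] add [xnlwz,atjsr,wongb] -> 13 lines: deici gbnws zsxy plbfb imnfb oyfj gdp sjzx xnlwz atjsr wongb wotch whp
Hunk 2: at line 8 remove [xnlwz,atjsr] add [ejrhv] -> 12 lines: deici gbnws zsxy plbfb imnfb oyfj gdp sjzx ejrhv wongb wotch whp
Hunk 3: at line 1 remove [gbnws,zsxy] add [mxup,edprv] -> 12 lines: deici mxup edprv plbfb imnfb oyfj gdp sjzx ejrhv wongb wotch whp
Final line count: 12

Answer: 12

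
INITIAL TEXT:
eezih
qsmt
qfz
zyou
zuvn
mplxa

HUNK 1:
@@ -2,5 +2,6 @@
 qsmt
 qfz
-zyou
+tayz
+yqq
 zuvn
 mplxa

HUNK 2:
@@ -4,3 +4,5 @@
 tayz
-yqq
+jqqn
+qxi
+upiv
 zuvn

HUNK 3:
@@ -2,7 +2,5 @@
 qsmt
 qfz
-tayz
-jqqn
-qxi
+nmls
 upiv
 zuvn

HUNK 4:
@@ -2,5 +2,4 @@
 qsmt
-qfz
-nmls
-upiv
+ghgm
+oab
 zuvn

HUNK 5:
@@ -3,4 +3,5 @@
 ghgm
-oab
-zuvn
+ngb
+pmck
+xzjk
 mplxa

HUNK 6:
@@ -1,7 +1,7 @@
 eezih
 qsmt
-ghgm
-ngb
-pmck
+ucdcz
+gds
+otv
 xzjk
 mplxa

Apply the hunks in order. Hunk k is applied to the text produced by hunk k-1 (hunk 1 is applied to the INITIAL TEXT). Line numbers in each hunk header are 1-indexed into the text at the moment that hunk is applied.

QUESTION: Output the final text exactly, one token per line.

Answer: eezih
qsmt
ucdcz
gds
otv
xzjk
mplxa

Derivation:
Hunk 1: at line 2 remove [zyou] add [tayz,yqq] -> 7 lines: eezih qsmt qfz tayz yqq zuvn mplxa
Hunk 2: at line 4 remove [yqq] add [jqqn,qxi,upiv] -> 9 lines: eezih qsmt qfz tayz jqqn qxi upiv zuvn mplxa
Hunk 3: at line 2 remove [tayz,jqqn,qxi] add [nmls] -> 7 lines: eezih qsmt qfz nmls upiv zuvn mplxa
Hunk 4: at line 2 remove [qfz,nmls,upiv] add [ghgm,oab] -> 6 lines: eezih qsmt ghgm oab zuvn mplxa
Hunk 5: at line 3 remove [oab,zuvn] add [ngb,pmck,xzjk] -> 7 lines: eezih qsmt ghgm ngb pmck xzjk mplxa
Hunk 6: at line 1 remove [ghgm,ngb,pmck] add [ucdcz,gds,otv] -> 7 lines: eezih qsmt ucdcz gds otv xzjk mplxa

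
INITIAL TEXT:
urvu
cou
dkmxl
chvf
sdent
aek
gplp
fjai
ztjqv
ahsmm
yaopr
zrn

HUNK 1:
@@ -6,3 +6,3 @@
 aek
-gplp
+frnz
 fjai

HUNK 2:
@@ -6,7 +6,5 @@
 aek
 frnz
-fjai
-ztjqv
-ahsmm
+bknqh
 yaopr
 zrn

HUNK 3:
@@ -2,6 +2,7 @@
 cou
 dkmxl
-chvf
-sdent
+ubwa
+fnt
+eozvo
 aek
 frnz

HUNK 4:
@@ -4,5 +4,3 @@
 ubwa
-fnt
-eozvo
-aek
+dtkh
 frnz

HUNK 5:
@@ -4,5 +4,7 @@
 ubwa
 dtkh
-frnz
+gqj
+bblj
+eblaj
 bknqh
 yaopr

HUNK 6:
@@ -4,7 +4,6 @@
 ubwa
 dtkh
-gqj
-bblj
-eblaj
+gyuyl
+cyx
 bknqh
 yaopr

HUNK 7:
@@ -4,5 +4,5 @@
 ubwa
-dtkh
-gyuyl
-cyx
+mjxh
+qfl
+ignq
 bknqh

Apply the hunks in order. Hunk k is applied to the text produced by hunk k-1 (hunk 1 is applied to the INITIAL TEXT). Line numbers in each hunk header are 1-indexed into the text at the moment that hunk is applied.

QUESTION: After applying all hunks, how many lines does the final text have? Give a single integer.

Hunk 1: at line 6 remove [gplp] add [frnz] -> 12 lines: urvu cou dkmxl chvf sdent aek frnz fjai ztjqv ahsmm yaopr zrn
Hunk 2: at line 6 remove [fjai,ztjqv,ahsmm] add [bknqh] -> 10 lines: urvu cou dkmxl chvf sdent aek frnz bknqh yaopr zrn
Hunk 3: at line 2 remove [chvf,sdent] add [ubwa,fnt,eozvo] -> 11 lines: urvu cou dkmxl ubwa fnt eozvo aek frnz bknqh yaopr zrn
Hunk 4: at line 4 remove [fnt,eozvo,aek] add [dtkh] -> 9 lines: urvu cou dkmxl ubwa dtkh frnz bknqh yaopr zrn
Hunk 5: at line 4 remove [frnz] add [gqj,bblj,eblaj] -> 11 lines: urvu cou dkmxl ubwa dtkh gqj bblj eblaj bknqh yaopr zrn
Hunk 6: at line 4 remove [gqj,bblj,eblaj] add [gyuyl,cyx] -> 10 lines: urvu cou dkmxl ubwa dtkh gyuyl cyx bknqh yaopr zrn
Hunk 7: at line 4 remove [dtkh,gyuyl,cyx] add [mjxh,qfl,ignq] -> 10 lines: urvu cou dkmxl ubwa mjxh qfl ignq bknqh yaopr zrn
Final line count: 10

Answer: 10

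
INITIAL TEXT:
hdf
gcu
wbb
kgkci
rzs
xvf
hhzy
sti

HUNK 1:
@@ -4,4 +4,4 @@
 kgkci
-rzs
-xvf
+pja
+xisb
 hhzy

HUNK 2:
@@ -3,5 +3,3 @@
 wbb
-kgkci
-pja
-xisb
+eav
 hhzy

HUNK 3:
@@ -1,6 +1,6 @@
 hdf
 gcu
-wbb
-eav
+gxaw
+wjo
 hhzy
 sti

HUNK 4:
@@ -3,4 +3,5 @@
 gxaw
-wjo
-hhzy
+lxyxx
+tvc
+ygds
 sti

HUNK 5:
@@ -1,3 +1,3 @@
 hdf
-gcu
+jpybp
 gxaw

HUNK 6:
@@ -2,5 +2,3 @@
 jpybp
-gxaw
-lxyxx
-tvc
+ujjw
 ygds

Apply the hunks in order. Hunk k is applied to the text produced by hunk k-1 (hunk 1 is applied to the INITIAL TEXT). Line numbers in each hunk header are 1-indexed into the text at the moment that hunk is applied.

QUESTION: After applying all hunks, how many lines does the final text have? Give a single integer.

Answer: 5

Derivation:
Hunk 1: at line 4 remove [rzs,xvf] add [pja,xisb] -> 8 lines: hdf gcu wbb kgkci pja xisb hhzy sti
Hunk 2: at line 3 remove [kgkci,pja,xisb] add [eav] -> 6 lines: hdf gcu wbb eav hhzy sti
Hunk 3: at line 1 remove [wbb,eav] add [gxaw,wjo] -> 6 lines: hdf gcu gxaw wjo hhzy sti
Hunk 4: at line 3 remove [wjo,hhzy] add [lxyxx,tvc,ygds] -> 7 lines: hdf gcu gxaw lxyxx tvc ygds sti
Hunk 5: at line 1 remove [gcu] add [jpybp] -> 7 lines: hdf jpybp gxaw lxyxx tvc ygds sti
Hunk 6: at line 2 remove [gxaw,lxyxx,tvc] add [ujjw] -> 5 lines: hdf jpybp ujjw ygds sti
Final line count: 5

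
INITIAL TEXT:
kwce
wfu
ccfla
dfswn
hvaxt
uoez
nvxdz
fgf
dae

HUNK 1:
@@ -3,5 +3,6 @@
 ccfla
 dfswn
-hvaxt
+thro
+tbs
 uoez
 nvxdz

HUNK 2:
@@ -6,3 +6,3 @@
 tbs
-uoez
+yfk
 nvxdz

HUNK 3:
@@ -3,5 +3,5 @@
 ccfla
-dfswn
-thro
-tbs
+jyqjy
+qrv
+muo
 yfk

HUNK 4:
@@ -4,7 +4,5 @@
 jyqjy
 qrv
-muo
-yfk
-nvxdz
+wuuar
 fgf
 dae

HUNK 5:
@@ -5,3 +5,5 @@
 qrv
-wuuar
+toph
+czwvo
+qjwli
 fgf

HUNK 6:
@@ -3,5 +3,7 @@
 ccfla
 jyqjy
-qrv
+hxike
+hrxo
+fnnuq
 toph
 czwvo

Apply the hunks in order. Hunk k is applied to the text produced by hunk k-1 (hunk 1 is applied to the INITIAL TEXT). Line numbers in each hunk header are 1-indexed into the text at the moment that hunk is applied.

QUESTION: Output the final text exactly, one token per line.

Answer: kwce
wfu
ccfla
jyqjy
hxike
hrxo
fnnuq
toph
czwvo
qjwli
fgf
dae

Derivation:
Hunk 1: at line 3 remove [hvaxt] add [thro,tbs] -> 10 lines: kwce wfu ccfla dfswn thro tbs uoez nvxdz fgf dae
Hunk 2: at line 6 remove [uoez] add [yfk] -> 10 lines: kwce wfu ccfla dfswn thro tbs yfk nvxdz fgf dae
Hunk 3: at line 3 remove [dfswn,thro,tbs] add [jyqjy,qrv,muo] -> 10 lines: kwce wfu ccfla jyqjy qrv muo yfk nvxdz fgf dae
Hunk 4: at line 4 remove [muo,yfk,nvxdz] add [wuuar] -> 8 lines: kwce wfu ccfla jyqjy qrv wuuar fgf dae
Hunk 5: at line 5 remove [wuuar] add [toph,czwvo,qjwli] -> 10 lines: kwce wfu ccfla jyqjy qrv toph czwvo qjwli fgf dae
Hunk 6: at line 3 remove [qrv] add [hxike,hrxo,fnnuq] -> 12 lines: kwce wfu ccfla jyqjy hxike hrxo fnnuq toph czwvo qjwli fgf dae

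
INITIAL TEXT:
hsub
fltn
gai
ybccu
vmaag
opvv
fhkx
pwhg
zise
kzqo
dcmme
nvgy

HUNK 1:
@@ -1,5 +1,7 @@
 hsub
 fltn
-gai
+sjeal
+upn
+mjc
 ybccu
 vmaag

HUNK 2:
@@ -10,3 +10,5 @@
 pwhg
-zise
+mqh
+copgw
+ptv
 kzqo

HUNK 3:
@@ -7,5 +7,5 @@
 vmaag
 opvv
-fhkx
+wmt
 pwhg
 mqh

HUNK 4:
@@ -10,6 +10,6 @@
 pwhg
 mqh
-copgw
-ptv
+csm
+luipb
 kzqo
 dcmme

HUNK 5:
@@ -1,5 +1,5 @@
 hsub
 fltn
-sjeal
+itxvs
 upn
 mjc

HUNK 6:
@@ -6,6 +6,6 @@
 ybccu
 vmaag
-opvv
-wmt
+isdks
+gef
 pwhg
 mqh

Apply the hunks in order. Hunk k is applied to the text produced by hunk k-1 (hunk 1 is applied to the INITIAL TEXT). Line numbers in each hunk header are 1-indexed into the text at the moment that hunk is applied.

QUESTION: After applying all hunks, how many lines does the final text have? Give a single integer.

Hunk 1: at line 1 remove [gai] add [sjeal,upn,mjc] -> 14 lines: hsub fltn sjeal upn mjc ybccu vmaag opvv fhkx pwhg zise kzqo dcmme nvgy
Hunk 2: at line 10 remove [zise] add [mqh,copgw,ptv] -> 16 lines: hsub fltn sjeal upn mjc ybccu vmaag opvv fhkx pwhg mqh copgw ptv kzqo dcmme nvgy
Hunk 3: at line 7 remove [fhkx] add [wmt] -> 16 lines: hsub fltn sjeal upn mjc ybccu vmaag opvv wmt pwhg mqh copgw ptv kzqo dcmme nvgy
Hunk 4: at line 10 remove [copgw,ptv] add [csm,luipb] -> 16 lines: hsub fltn sjeal upn mjc ybccu vmaag opvv wmt pwhg mqh csm luipb kzqo dcmme nvgy
Hunk 5: at line 1 remove [sjeal] add [itxvs] -> 16 lines: hsub fltn itxvs upn mjc ybccu vmaag opvv wmt pwhg mqh csm luipb kzqo dcmme nvgy
Hunk 6: at line 6 remove [opvv,wmt] add [isdks,gef] -> 16 lines: hsub fltn itxvs upn mjc ybccu vmaag isdks gef pwhg mqh csm luipb kzqo dcmme nvgy
Final line count: 16

Answer: 16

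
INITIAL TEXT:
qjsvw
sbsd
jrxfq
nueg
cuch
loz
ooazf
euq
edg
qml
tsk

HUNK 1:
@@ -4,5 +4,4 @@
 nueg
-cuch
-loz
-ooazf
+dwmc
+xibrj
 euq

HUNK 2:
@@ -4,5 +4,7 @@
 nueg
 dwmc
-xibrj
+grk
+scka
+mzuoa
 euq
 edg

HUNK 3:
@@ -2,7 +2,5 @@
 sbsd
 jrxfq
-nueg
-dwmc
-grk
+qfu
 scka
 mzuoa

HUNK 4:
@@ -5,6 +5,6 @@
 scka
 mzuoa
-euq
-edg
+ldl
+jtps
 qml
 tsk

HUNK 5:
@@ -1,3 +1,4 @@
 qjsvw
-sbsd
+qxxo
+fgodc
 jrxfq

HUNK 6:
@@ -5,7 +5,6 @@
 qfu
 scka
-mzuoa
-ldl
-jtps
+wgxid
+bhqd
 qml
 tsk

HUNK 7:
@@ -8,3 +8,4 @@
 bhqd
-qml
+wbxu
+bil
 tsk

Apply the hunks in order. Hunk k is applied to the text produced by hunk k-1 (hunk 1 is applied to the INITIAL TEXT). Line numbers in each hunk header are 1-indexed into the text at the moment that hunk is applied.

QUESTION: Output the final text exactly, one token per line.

Hunk 1: at line 4 remove [cuch,loz,ooazf] add [dwmc,xibrj] -> 10 lines: qjsvw sbsd jrxfq nueg dwmc xibrj euq edg qml tsk
Hunk 2: at line 4 remove [xibrj] add [grk,scka,mzuoa] -> 12 lines: qjsvw sbsd jrxfq nueg dwmc grk scka mzuoa euq edg qml tsk
Hunk 3: at line 2 remove [nueg,dwmc,grk] add [qfu] -> 10 lines: qjsvw sbsd jrxfq qfu scka mzuoa euq edg qml tsk
Hunk 4: at line 5 remove [euq,edg] add [ldl,jtps] -> 10 lines: qjsvw sbsd jrxfq qfu scka mzuoa ldl jtps qml tsk
Hunk 5: at line 1 remove [sbsd] add [qxxo,fgodc] -> 11 lines: qjsvw qxxo fgodc jrxfq qfu scka mzuoa ldl jtps qml tsk
Hunk 6: at line 5 remove [mzuoa,ldl,jtps] add [wgxid,bhqd] -> 10 lines: qjsvw qxxo fgodc jrxfq qfu scka wgxid bhqd qml tsk
Hunk 7: at line 8 remove [qml] add [wbxu,bil] -> 11 lines: qjsvw qxxo fgodc jrxfq qfu scka wgxid bhqd wbxu bil tsk

Answer: qjsvw
qxxo
fgodc
jrxfq
qfu
scka
wgxid
bhqd
wbxu
bil
tsk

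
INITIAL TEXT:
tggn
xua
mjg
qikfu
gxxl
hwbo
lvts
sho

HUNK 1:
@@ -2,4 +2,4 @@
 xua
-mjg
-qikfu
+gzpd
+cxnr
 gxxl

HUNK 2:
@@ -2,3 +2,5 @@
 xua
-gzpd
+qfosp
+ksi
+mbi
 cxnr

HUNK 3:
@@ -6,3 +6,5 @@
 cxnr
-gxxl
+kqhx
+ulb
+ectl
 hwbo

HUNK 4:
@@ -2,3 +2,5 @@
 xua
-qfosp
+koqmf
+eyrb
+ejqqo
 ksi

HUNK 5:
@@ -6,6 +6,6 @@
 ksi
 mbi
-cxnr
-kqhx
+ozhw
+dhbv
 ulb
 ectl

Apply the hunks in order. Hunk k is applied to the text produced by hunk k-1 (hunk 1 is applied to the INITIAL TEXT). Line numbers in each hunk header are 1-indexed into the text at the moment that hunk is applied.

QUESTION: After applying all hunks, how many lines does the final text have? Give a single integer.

Answer: 14

Derivation:
Hunk 1: at line 2 remove [mjg,qikfu] add [gzpd,cxnr] -> 8 lines: tggn xua gzpd cxnr gxxl hwbo lvts sho
Hunk 2: at line 2 remove [gzpd] add [qfosp,ksi,mbi] -> 10 lines: tggn xua qfosp ksi mbi cxnr gxxl hwbo lvts sho
Hunk 3: at line 6 remove [gxxl] add [kqhx,ulb,ectl] -> 12 lines: tggn xua qfosp ksi mbi cxnr kqhx ulb ectl hwbo lvts sho
Hunk 4: at line 2 remove [qfosp] add [koqmf,eyrb,ejqqo] -> 14 lines: tggn xua koqmf eyrb ejqqo ksi mbi cxnr kqhx ulb ectl hwbo lvts sho
Hunk 5: at line 6 remove [cxnr,kqhx] add [ozhw,dhbv] -> 14 lines: tggn xua koqmf eyrb ejqqo ksi mbi ozhw dhbv ulb ectl hwbo lvts sho
Final line count: 14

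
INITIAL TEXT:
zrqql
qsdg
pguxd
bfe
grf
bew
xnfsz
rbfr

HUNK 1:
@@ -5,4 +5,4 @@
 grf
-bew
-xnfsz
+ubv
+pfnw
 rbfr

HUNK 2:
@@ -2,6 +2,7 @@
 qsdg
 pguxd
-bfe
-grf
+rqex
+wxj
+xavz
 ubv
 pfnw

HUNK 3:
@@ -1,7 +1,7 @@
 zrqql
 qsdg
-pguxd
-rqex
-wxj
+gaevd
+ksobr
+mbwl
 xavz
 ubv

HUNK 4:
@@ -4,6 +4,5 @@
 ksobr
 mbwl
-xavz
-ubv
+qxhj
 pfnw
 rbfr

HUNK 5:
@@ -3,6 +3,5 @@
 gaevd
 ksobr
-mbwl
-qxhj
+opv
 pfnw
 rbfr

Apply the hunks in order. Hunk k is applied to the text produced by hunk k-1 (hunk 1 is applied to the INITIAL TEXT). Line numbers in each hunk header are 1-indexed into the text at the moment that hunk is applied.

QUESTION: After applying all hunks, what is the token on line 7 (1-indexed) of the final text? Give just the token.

Hunk 1: at line 5 remove [bew,xnfsz] add [ubv,pfnw] -> 8 lines: zrqql qsdg pguxd bfe grf ubv pfnw rbfr
Hunk 2: at line 2 remove [bfe,grf] add [rqex,wxj,xavz] -> 9 lines: zrqql qsdg pguxd rqex wxj xavz ubv pfnw rbfr
Hunk 3: at line 1 remove [pguxd,rqex,wxj] add [gaevd,ksobr,mbwl] -> 9 lines: zrqql qsdg gaevd ksobr mbwl xavz ubv pfnw rbfr
Hunk 4: at line 4 remove [xavz,ubv] add [qxhj] -> 8 lines: zrqql qsdg gaevd ksobr mbwl qxhj pfnw rbfr
Hunk 5: at line 3 remove [mbwl,qxhj] add [opv] -> 7 lines: zrqql qsdg gaevd ksobr opv pfnw rbfr
Final line 7: rbfr

Answer: rbfr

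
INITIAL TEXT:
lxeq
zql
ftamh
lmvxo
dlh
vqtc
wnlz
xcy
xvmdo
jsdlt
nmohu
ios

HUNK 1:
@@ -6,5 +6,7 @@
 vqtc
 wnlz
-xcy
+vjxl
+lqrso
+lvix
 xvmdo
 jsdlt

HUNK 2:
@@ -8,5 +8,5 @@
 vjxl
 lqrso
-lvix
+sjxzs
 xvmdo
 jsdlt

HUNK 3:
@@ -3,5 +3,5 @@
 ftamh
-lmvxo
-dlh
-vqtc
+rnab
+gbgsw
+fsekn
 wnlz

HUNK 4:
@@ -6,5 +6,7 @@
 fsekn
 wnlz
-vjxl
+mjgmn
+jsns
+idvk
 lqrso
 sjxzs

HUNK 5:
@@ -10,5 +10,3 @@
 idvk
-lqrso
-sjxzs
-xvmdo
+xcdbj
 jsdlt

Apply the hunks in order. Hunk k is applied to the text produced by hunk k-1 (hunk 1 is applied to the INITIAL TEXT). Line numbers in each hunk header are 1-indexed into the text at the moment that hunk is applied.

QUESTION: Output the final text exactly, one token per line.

Answer: lxeq
zql
ftamh
rnab
gbgsw
fsekn
wnlz
mjgmn
jsns
idvk
xcdbj
jsdlt
nmohu
ios

Derivation:
Hunk 1: at line 6 remove [xcy] add [vjxl,lqrso,lvix] -> 14 lines: lxeq zql ftamh lmvxo dlh vqtc wnlz vjxl lqrso lvix xvmdo jsdlt nmohu ios
Hunk 2: at line 8 remove [lvix] add [sjxzs] -> 14 lines: lxeq zql ftamh lmvxo dlh vqtc wnlz vjxl lqrso sjxzs xvmdo jsdlt nmohu ios
Hunk 3: at line 3 remove [lmvxo,dlh,vqtc] add [rnab,gbgsw,fsekn] -> 14 lines: lxeq zql ftamh rnab gbgsw fsekn wnlz vjxl lqrso sjxzs xvmdo jsdlt nmohu ios
Hunk 4: at line 6 remove [vjxl] add [mjgmn,jsns,idvk] -> 16 lines: lxeq zql ftamh rnab gbgsw fsekn wnlz mjgmn jsns idvk lqrso sjxzs xvmdo jsdlt nmohu ios
Hunk 5: at line 10 remove [lqrso,sjxzs,xvmdo] add [xcdbj] -> 14 lines: lxeq zql ftamh rnab gbgsw fsekn wnlz mjgmn jsns idvk xcdbj jsdlt nmohu ios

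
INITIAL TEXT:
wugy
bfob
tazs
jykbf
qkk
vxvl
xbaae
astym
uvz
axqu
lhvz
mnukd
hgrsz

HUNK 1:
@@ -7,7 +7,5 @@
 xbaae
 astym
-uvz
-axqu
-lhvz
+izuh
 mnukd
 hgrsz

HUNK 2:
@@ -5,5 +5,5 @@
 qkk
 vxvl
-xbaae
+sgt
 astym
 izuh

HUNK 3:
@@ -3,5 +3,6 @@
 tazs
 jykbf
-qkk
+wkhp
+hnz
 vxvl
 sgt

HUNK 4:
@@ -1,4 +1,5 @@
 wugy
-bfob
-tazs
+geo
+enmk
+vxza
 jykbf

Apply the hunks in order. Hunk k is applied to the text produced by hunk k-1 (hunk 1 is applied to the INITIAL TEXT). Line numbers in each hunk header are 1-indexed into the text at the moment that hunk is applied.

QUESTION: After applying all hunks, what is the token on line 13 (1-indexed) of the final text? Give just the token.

Answer: hgrsz

Derivation:
Hunk 1: at line 7 remove [uvz,axqu,lhvz] add [izuh] -> 11 lines: wugy bfob tazs jykbf qkk vxvl xbaae astym izuh mnukd hgrsz
Hunk 2: at line 5 remove [xbaae] add [sgt] -> 11 lines: wugy bfob tazs jykbf qkk vxvl sgt astym izuh mnukd hgrsz
Hunk 3: at line 3 remove [qkk] add [wkhp,hnz] -> 12 lines: wugy bfob tazs jykbf wkhp hnz vxvl sgt astym izuh mnukd hgrsz
Hunk 4: at line 1 remove [bfob,tazs] add [geo,enmk,vxza] -> 13 lines: wugy geo enmk vxza jykbf wkhp hnz vxvl sgt astym izuh mnukd hgrsz
Final line 13: hgrsz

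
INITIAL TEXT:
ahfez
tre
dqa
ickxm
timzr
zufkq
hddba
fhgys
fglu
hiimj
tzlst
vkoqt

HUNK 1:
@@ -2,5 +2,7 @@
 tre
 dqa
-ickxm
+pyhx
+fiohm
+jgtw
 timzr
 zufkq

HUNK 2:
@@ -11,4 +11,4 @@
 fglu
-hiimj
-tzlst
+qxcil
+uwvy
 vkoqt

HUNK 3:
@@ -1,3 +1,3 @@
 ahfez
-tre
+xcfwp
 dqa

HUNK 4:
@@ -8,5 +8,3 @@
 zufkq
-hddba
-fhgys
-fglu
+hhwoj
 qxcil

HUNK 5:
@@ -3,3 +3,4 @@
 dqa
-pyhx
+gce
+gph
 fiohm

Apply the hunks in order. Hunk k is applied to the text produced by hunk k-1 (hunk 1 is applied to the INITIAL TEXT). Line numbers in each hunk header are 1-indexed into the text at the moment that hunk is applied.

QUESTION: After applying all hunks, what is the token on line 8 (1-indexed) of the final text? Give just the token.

Answer: timzr

Derivation:
Hunk 1: at line 2 remove [ickxm] add [pyhx,fiohm,jgtw] -> 14 lines: ahfez tre dqa pyhx fiohm jgtw timzr zufkq hddba fhgys fglu hiimj tzlst vkoqt
Hunk 2: at line 11 remove [hiimj,tzlst] add [qxcil,uwvy] -> 14 lines: ahfez tre dqa pyhx fiohm jgtw timzr zufkq hddba fhgys fglu qxcil uwvy vkoqt
Hunk 3: at line 1 remove [tre] add [xcfwp] -> 14 lines: ahfez xcfwp dqa pyhx fiohm jgtw timzr zufkq hddba fhgys fglu qxcil uwvy vkoqt
Hunk 4: at line 8 remove [hddba,fhgys,fglu] add [hhwoj] -> 12 lines: ahfez xcfwp dqa pyhx fiohm jgtw timzr zufkq hhwoj qxcil uwvy vkoqt
Hunk 5: at line 3 remove [pyhx] add [gce,gph] -> 13 lines: ahfez xcfwp dqa gce gph fiohm jgtw timzr zufkq hhwoj qxcil uwvy vkoqt
Final line 8: timzr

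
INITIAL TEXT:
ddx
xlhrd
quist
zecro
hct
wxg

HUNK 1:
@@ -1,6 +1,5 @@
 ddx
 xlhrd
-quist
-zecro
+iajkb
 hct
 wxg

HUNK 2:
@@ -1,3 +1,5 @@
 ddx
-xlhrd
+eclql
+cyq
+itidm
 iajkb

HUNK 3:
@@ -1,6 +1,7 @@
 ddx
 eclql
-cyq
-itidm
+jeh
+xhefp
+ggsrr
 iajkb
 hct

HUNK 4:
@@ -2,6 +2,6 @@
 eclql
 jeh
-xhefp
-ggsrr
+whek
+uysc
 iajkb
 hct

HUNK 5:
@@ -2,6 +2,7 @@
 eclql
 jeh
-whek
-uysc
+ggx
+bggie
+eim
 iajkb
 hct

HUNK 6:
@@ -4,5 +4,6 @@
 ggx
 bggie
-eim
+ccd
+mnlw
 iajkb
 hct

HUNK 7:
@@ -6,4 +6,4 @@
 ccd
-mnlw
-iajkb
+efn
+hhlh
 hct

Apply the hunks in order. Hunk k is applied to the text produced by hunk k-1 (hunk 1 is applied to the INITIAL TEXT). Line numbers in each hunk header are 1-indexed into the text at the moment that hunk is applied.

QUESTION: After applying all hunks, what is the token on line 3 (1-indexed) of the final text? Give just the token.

Hunk 1: at line 1 remove [quist,zecro] add [iajkb] -> 5 lines: ddx xlhrd iajkb hct wxg
Hunk 2: at line 1 remove [xlhrd] add [eclql,cyq,itidm] -> 7 lines: ddx eclql cyq itidm iajkb hct wxg
Hunk 3: at line 1 remove [cyq,itidm] add [jeh,xhefp,ggsrr] -> 8 lines: ddx eclql jeh xhefp ggsrr iajkb hct wxg
Hunk 4: at line 2 remove [xhefp,ggsrr] add [whek,uysc] -> 8 lines: ddx eclql jeh whek uysc iajkb hct wxg
Hunk 5: at line 2 remove [whek,uysc] add [ggx,bggie,eim] -> 9 lines: ddx eclql jeh ggx bggie eim iajkb hct wxg
Hunk 6: at line 4 remove [eim] add [ccd,mnlw] -> 10 lines: ddx eclql jeh ggx bggie ccd mnlw iajkb hct wxg
Hunk 7: at line 6 remove [mnlw,iajkb] add [efn,hhlh] -> 10 lines: ddx eclql jeh ggx bggie ccd efn hhlh hct wxg
Final line 3: jeh

Answer: jeh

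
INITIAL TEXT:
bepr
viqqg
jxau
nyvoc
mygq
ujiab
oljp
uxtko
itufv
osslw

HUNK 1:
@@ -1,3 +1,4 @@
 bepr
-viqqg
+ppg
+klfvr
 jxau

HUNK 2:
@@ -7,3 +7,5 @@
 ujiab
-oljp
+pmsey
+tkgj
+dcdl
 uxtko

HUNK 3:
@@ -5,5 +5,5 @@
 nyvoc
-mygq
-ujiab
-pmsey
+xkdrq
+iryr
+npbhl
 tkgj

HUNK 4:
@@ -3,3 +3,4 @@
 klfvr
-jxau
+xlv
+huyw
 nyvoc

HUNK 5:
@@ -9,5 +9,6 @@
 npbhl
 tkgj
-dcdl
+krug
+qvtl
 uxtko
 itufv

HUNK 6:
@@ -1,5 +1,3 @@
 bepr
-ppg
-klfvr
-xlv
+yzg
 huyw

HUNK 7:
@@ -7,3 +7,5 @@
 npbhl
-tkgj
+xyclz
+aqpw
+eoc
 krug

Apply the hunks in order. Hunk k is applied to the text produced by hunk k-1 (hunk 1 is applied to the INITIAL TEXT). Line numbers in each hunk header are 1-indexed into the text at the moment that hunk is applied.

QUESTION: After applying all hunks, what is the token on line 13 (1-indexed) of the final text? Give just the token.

Hunk 1: at line 1 remove [viqqg] add [ppg,klfvr] -> 11 lines: bepr ppg klfvr jxau nyvoc mygq ujiab oljp uxtko itufv osslw
Hunk 2: at line 7 remove [oljp] add [pmsey,tkgj,dcdl] -> 13 lines: bepr ppg klfvr jxau nyvoc mygq ujiab pmsey tkgj dcdl uxtko itufv osslw
Hunk 3: at line 5 remove [mygq,ujiab,pmsey] add [xkdrq,iryr,npbhl] -> 13 lines: bepr ppg klfvr jxau nyvoc xkdrq iryr npbhl tkgj dcdl uxtko itufv osslw
Hunk 4: at line 3 remove [jxau] add [xlv,huyw] -> 14 lines: bepr ppg klfvr xlv huyw nyvoc xkdrq iryr npbhl tkgj dcdl uxtko itufv osslw
Hunk 5: at line 9 remove [dcdl] add [krug,qvtl] -> 15 lines: bepr ppg klfvr xlv huyw nyvoc xkdrq iryr npbhl tkgj krug qvtl uxtko itufv osslw
Hunk 6: at line 1 remove [ppg,klfvr,xlv] add [yzg] -> 13 lines: bepr yzg huyw nyvoc xkdrq iryr npbhl tkgj krug qvtl uxtko itufv osslw
Hunk 7: at line 7 remove [tkgj] add [xyclz,aqpw,eoc] -> 15 lines: bepr yzg huyw nyvoc xkdrq iryr npbhl xyclz aqpw eoc krug qvtl uxtko itufv osslw
Final line 13: uxtko

Answer: uxtko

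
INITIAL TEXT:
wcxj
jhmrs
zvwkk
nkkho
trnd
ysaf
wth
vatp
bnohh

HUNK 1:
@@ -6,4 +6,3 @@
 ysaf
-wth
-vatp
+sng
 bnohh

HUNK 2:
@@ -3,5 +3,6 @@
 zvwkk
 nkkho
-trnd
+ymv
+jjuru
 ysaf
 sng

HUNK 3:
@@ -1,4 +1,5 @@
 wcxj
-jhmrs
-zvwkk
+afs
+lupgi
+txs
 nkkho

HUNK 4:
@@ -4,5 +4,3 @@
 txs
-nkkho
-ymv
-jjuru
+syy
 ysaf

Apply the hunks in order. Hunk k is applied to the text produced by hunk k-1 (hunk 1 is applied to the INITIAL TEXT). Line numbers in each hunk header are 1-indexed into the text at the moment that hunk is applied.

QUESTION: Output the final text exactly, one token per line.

Answer: wcxj
afs
lupgi
txs
syy
ysaf
sng
bnohh

Derivation:
Hunk 1: at line 6 remove [wth,vatp] add [sng] -> 8 lines: wcxj jhmrs zvwkk nkkho trnd ysaf sng bnohh
Hunk 2: at line 3 remove [trnd] add [ymv,jjuru] -> 9 lines: wcxj jhmrs zvwkk nkkho ymv jjuru ysaf sng bnohh
Hunk 3: at line 1 remove [jhmrs,zvwkk] add [afs,lupgi,txs] -> 10 lines: wcxj afs lupgi txs nkkho ymv jjuru ysaf sng bnohh
Hunk 4: at line 4 remove [nkkho,ymv,jjuru] add [syy] -> 8 lines: wcxj afs lupgi txs syy ysaf sng bnohh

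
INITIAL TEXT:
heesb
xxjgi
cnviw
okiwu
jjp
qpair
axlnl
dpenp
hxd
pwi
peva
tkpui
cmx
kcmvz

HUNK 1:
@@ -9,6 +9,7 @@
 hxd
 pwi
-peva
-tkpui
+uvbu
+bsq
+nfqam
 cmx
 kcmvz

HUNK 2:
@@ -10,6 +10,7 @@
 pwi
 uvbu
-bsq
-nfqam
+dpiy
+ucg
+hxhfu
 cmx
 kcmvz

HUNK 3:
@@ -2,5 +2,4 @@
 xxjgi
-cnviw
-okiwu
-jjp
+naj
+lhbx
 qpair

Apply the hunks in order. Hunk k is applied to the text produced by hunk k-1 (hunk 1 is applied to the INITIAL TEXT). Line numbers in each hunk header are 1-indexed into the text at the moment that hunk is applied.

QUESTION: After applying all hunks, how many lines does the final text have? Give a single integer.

Answer: 15

Derivation:
Hunk 1: at line 9 remove [peva,tkpui] add [uvbu,bsq,nfqam] -> 15 lines: heesb xxjgi cnviw okiwu jjp qpair axlnl dpenp hxd pwi uvbu bsq nfqam cmx kcmvz
Hunk 2: at line 10 remove [bsq,nfqam] add [dpiy,ucg,hxhfu] -> 16 lines: heesb xxjgi cnviw okiwu jjp qpair axlnl dpenp hxd pwi uvbu dpiy ucg hxhfu cmx kcmvz
Hunk 3: at line 2 remove [cnviw,okiwu,jjp] add [naj,lhbx] -> 15 lines: heesb xxjgi naj lhbx qpair axlnl dpenp hxd pwi uvbu dpiy ucg hxhfu cmx kcmvz
Final line count: 15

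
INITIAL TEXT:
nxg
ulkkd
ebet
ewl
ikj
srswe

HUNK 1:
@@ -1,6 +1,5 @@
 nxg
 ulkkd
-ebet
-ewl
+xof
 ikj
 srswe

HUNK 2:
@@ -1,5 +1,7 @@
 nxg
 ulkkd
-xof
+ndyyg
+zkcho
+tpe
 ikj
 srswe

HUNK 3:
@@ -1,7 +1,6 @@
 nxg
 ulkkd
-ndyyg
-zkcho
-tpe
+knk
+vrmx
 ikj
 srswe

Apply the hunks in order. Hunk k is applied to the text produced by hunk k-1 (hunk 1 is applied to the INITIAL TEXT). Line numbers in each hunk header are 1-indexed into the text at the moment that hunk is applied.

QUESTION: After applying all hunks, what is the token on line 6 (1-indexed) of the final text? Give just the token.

Answer: srswe

Derivation:
Hunk 1: at line 1 remove [ebet,ewl] add [xof] -> 5 lines: nxg ulkkd xof ikj srswe
Hunk 2: at line 1 remove [xof] add [ndyyg,zkcho,tpe] -> 7 lines: nxg ulkkd ndyyg zkcho tpe ikj srswe
Hunk 3: at line 1 remove [ndyyg,zkcho,tpe] add [knk,vrmx] -> 6 lines: nxg ulkkd knk vrmx ikj srswe
Final line 6: srswe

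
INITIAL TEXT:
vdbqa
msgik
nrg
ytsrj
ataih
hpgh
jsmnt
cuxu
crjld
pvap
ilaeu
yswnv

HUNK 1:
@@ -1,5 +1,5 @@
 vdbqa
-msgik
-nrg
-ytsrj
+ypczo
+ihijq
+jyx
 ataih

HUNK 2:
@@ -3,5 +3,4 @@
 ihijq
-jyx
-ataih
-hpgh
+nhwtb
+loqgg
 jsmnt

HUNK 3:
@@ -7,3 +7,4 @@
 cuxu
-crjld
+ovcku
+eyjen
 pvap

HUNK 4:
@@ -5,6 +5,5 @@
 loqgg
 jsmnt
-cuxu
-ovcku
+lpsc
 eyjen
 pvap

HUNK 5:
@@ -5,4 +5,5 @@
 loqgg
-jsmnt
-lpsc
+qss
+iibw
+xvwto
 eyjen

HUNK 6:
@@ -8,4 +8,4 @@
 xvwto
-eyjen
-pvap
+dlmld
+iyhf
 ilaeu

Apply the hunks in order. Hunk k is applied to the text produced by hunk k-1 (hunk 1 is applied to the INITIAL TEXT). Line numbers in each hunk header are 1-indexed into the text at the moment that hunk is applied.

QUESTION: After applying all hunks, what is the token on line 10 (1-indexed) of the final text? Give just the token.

Hunk 1: at line 1 remove [msgik,nrg,ytsrj] add [ypczo,ihijq,jyx] -> 12 lines: vdbqa ypczo ihijq jyx ataih hpgh jsmnt cuxu crjld pvap ilaeu yswnv
Hunk 2: at line 3 remove [jyx,ataih,hpgh] add [nhwtb,loqgg] -> 11 lines: vdbqa ypczo ihijq nhwtb loqgg jsmnt cuxu crjld pvap ilaeu yswnv
Hunk 3: at line 7 remove [crjld] add [ovcku,eyjen] -> 12 lines: vdbqa ypczo ihijq nhwtb loqgg jsmnt cuxu ovcku eyjen pvap ilaeu yswnv
Hunk 4: at line 5 remove [cuxu,ovcku] add [lpsc] -> 11 lines: vdbqa ypczo ihijq nhwtb loqgg jsmnt lpsc eyjen pvap ilaeu yswnv
Hunk 5: at line 5 remove [jsmnt,lpsc] add [qss,iibw,xvwto] -> 12 lines: vdbqa ypczo ihijq nhwtb loqgg qss iibw xvwto eyjen pvap ilaeu yswnv
Hunk 6: at line 8 remove [eyjen,pvap] add [dlmld,iyhf] -> 12 lines: vdbqa ypczo ihijq nhwtb loqgg qss iibw xvwto dlmld iyhf ilaeu yswnv
Final line 10: iyhf

Answer: iyhf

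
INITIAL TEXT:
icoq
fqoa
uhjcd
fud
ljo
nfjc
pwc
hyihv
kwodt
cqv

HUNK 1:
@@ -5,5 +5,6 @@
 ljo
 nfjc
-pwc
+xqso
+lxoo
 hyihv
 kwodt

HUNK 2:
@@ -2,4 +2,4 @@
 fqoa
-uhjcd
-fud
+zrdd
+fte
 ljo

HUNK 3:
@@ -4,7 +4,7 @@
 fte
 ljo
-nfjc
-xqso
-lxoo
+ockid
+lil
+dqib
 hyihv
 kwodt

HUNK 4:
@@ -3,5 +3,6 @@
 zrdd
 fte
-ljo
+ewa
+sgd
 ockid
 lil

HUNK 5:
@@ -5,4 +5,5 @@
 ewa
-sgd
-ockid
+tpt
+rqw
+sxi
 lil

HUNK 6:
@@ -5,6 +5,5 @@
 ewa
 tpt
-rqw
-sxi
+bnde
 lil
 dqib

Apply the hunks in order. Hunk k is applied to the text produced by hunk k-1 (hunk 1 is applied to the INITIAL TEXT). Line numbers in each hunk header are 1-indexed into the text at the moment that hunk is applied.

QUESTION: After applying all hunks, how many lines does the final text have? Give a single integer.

Hunk 1: at line 5 remove [pwc] add [xqso,lxoo] -> 11 lines: icoq fqoa uhjcd fud ljo nfjc xqso lxoo hyihv kwodt cqv
Hunk 2: at line 2 remove [uhjcd,fud] add [zrdd,fte] -> 11 lines: icoq fqoa zrdd fte ljo nfjc xqso lxoo hyihv kwodt cqv
Hunk 3: at line 4 remove [nfjc,xqso,lxoo] add [ockid,lil,dqib] -> 11 lines: icoq fqoa zrdd fte ljo ockid lil dqib hyihv kwodt cqv
Hunk 4: at line 3 remove [ljo] add [ewa,sgd] -> 12 lines: icoq fqoa zrdd fte ewa sgd ockid lil dqib hyihv kwodt cqv
Hunk 5: at line 5 remove [sgd,ockid] add [tpt,rqw,sxi] -> 13 lines: icoq fqoa zrdd fte ewa tpt rqw sxi lil dqib hyihv kwodt cqv
Hunk 6: at line 5 remove [rqw,sxi] add [bnde] -> 12 lines: icoq fqoa zrdd fte ewa tpt bnde lil dqib hyihv kwodt cqv
Final line count: 12

Answer: 12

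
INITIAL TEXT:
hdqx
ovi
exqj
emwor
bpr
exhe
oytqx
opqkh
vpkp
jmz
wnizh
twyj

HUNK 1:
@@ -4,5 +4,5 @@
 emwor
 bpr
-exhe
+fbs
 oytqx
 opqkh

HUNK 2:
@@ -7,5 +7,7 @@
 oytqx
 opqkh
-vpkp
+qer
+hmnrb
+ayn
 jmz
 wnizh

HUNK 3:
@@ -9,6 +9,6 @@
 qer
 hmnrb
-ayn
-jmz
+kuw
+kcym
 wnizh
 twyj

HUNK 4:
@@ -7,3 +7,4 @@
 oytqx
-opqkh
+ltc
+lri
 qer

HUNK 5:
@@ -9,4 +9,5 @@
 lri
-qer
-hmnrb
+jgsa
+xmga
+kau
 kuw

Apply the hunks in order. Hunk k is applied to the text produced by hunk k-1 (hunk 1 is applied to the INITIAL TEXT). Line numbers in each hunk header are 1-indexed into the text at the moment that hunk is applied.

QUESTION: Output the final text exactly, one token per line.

Answer: hdqx
ovi
exqj
emwor
bpr
fbs
oytqx
ltc
lri
jgsa
xmga
kau
kuw
kcym
wnizh
twyj

Derivation:
Hunk 1: at line 4 remove [exhe] add [fbs] -> 12 lines: hdqx ovi exqj emwor bpr fbs oytqx opqkh vpkp jmz wnizh twyj
Hunk 2: at line 7 remove [vpkp] add [qer,hmnrb,ayn] -> 14 lines: hdqx ovi exqj emwor bpr fbs oytqx opqkh qer hmnrb ayn jmz wnizh twyj
Hunk 3: at line 9 remove [ayn,jmz] add [kuw,kcym] -> 14 lines: hdqx ovi exqj emwor bpr fbs oytqx opqkh qer hmnrb kuw kcym wnizh twyj
Hunk 4: at line 7 remove [opqkh] add [ltc,lri] -> 15 lines: hdqx ovi exqj emwor bpr fbs oytqx ltc lri qer hmnrb kuw kcym wnizh twyj
Hunk 5: at line 9 remove [qer,hmnrb] add [jgsa,xmga,kau] -> 16 lines: hdqx ovi exqj emwor bpr fbs oytqx ltc lri jgsa xmga kau kuw kcym wnizh twyj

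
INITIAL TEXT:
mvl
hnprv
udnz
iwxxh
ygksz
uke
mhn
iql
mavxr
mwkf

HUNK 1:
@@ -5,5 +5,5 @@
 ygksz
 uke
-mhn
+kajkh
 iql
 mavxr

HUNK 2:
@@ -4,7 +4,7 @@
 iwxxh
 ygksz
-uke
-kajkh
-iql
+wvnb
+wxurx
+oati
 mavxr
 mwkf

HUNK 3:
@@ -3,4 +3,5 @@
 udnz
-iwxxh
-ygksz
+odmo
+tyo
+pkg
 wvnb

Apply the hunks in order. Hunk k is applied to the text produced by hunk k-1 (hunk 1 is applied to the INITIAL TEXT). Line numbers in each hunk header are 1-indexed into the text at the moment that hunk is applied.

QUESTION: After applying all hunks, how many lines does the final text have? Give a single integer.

Answer: 11

Derivation:
Hunk 1: at line 5 remove [mhn] add [kajkh] -> 10 lines: mvl hnprv udnz iwxxh ygksz uke kajkh iql mavxr mwkf
Hunk 2: at line 4 remove [uke,kajkh,iql] add [wvnb,wxurx,oati] -> 10 lines: mvl hnprv udnz iwxxh ygksz wvnb wxurx oati mavxr mwkf
Hunk 3: at line 3 remove [iwxxh,ygksz] add [odmo,tyo,pkg] -> 11 lines: mvl hnprv udnz odmo tyo pkg wvnb wxurx oati mavxr mwkf
Final line count: 11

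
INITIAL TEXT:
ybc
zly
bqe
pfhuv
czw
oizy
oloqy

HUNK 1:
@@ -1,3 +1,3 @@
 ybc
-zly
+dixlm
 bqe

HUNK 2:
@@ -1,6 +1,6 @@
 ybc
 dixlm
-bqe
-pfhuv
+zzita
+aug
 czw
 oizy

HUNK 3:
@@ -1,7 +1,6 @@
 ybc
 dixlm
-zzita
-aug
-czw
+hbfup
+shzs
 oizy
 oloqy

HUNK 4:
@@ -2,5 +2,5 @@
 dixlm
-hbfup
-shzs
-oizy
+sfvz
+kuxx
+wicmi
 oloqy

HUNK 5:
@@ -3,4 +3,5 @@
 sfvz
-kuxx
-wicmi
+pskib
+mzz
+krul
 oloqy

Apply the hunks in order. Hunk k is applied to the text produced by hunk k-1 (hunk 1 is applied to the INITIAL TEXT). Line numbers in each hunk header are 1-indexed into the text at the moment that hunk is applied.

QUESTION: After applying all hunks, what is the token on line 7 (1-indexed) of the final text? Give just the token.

Hunk 1: at line 1 remove [zly] add [dixlm] -> 7 lines: ybc dixlm bqe pfhuv czw oizy oloqy
Hunk 2: at line 1 remove [bqe,pfhuv] add [zzita,aug] -> 7 lines: ybc dixlm zzita aug czw oizy oloqy
Hunk 3: at line 1 remove [zzita,aug,czw] add [hbfup,shzs] -> 6 lines: ybc dixlm hbfup shzs oizy oloqy
Hunk 4: at line 2 remove [hbfup,shzs,oizy] add [sfvz,kuxx,wicmi] -> 6 lines: ybc dixlm sfvz kuxx wicmi oloqy
Hunk 5: at line 3 remove [kuxx,wicmi] add [pskib,mzz,krul] -> 7 lines: ybc dixlm sfvz pskib mzz krul oloqy
Final line 7: oloqy

Answer: oloqy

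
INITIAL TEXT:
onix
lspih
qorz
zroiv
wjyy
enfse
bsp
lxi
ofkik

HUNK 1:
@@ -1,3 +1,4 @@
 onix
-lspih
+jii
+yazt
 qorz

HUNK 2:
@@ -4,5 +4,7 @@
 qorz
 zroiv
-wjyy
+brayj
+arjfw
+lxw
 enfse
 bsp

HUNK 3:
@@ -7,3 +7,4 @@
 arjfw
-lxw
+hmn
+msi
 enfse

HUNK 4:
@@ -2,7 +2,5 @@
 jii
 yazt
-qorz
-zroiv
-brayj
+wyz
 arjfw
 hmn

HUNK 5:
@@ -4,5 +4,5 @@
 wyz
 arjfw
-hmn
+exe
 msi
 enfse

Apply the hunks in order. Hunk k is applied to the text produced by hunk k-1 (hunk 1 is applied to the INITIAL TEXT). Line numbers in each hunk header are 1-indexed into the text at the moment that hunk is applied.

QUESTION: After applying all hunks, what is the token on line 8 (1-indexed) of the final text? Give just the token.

Hunk 1: at line 1 remove [lspih] add [jii,yazt] -> 10 lines: onix jii yazt qorz zroiv wjyy enfse bsp lxi ofkik
Hunk 2: at line 4 remove [wjyy] add [brayj,arjfw,lxw] -> 12 lines: onix jii yazt qorz zroiv brayj arjfw lxw enfse bsp lxi ofkik
Hunk 3: at line 7 remove [lxw] add [hmn,msi] -> 13 lines: onix jii yazt qorz zroiv brayj arjfw hmn msi enfse bsp lxi ofkik
Hunk 4: at line 2 remove [qorz,zroiv,brayj] add [wyz] -> 11 lines: onix jii yazt wyz arjfw hmn msi enfse bsp lxi ofkik
Hunk 5: at line 4 remove [hmn] add [exe] -> 11 lines: onix jii yazt wyz arjfw exe msi enfse bsp lxi ofkik
Final line 8: enfse

Answer: enfse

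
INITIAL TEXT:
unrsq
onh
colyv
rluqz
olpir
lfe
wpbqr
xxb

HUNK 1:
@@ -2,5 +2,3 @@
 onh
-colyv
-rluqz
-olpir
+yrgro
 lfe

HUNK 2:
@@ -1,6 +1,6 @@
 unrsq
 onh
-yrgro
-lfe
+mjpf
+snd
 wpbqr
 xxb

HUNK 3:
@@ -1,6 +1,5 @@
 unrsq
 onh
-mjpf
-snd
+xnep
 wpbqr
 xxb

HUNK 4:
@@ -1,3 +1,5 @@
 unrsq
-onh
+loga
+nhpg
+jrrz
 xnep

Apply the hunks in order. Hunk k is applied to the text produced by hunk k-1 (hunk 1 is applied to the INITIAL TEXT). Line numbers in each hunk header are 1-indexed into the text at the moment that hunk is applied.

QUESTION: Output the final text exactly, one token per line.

Answer: unrsq
loga
nhpg
jrrz
xnep
wpbqr
xxb

Derivation:
Hunk 1: at line 2 remove [colyv,rluqz,olpir] add [yrgro] -> 6 lines: unrsq onh yrgro lfe wpbqr xxb
Hunk 2: at line 1 remove [yrgro,lfe] add [mjpf,snd] -> 6 lines: unrsq onh mjpf snd wpbqr xxb
Hunk 3: at line 1 remove [mjpf,snd] add [xnep] -> 5 lines: unrsq onh xnep wpbqr xxb
Hunk 4: at line 1 remove [onh] add [loga,nhpg,jrrz] -> 7 lines: unrsq loga nhpg jrrz xnep wpbqr xxb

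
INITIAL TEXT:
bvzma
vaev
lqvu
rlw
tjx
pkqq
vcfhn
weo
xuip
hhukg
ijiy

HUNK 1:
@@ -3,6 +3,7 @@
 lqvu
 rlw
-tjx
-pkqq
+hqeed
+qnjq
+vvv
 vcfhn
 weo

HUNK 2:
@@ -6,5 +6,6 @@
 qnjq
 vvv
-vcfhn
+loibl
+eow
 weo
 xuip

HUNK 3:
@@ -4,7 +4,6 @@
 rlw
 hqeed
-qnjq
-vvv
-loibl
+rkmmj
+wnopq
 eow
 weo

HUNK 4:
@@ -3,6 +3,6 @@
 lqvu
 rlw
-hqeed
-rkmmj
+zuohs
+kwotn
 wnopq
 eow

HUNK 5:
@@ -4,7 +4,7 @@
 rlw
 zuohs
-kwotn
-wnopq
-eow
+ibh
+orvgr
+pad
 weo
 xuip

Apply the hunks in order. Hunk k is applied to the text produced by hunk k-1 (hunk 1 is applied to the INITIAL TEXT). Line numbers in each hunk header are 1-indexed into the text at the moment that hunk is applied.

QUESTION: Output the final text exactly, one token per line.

Answer: bvzma
vaev
lqvu
rlw
zuohs
ibh
orvgr
pad
weo
xuip
hhukg
ijiy

Derivation:
Hunk 1: at line 3 remove [tjx,pkqq] add [hqeed,qnjq,vvv] -> 12 lines: bvzma vaev lqvu rlw hqeed qnjq vvv vcfhn weo xuip hhukg ijiy
Hunk 2: at line 6 remove [vcfhn] add [loibl,eow] -> 13 lines: bvzma vaev lqvu rlw hqeed qnjq vvv loibl eow weo xuip hhukg ijiy
Hunk 3: at line 4 remove [qnjq,vvv,loibl] add [rkmmj,wnopq] -> 12 lines: bvzma vaev lqvu rlw hqeed rkmmj wnopq eow weo xuip hhukg ijiy
Hunk 4: at line 3 remove [hqeed,rkmmj] add [zuohs,kwotn] -> 12 lines: bvzma vaev lqvu rlw zuohs kwotn wnopq eow weo xuip hhukg ijiy
Hunk 5: at line 4 remove [kwotn,wnopq,eow] add [ibh,orvgr,pad] -> 12 lines: bvzma vaev lqvu rlw zuohs ibh orvgr pad weo xuip hhukg ijiy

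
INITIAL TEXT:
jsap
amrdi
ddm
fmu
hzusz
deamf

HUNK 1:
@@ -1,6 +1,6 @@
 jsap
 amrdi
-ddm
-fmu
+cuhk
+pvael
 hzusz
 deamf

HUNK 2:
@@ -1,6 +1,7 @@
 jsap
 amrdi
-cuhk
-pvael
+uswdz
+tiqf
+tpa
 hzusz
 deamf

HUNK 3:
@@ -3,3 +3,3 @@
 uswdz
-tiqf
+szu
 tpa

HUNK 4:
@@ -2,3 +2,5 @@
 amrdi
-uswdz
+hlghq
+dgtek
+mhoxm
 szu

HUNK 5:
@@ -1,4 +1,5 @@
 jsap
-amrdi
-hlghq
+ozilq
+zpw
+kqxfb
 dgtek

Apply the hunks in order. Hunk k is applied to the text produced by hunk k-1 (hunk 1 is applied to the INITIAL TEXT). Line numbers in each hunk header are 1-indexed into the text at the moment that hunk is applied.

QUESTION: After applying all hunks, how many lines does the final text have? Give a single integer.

Hunk 1: at line 1 remove [ddm,fmu] add [cuhk,pvael] -> 6 lines: jsap amrdi cuhk pvael hzusz deamf
Hunk 2: at line 1 remove [cuhk,pvael] add [uswdz,tiqf,tpa] -> 7 lines: jsap amrdi uswdz tiqf tpa hzusz deamf
Hunk 3: at line 3 remove [tiqf] add [szu] -> 7 lines: jsap amrdi uswdz szu tpa hzusz deamf
Hunk 4: at line 2 remove [uswdz] add [hlghq,dgtek,mhoxm] -> 9 lines: jsap amrdi hlghq dgtek mhoxm szu tpa hzusz deamf
Hunk 5: at line 1 remove [amrdi,hlghq] add [ozilq,zpw,kqxfb] -> 10 lines: jsap ozilq zpw kqxfb dgtek mhoxm szu tpa hzusz deamf
Final line count: 10

Answer: 10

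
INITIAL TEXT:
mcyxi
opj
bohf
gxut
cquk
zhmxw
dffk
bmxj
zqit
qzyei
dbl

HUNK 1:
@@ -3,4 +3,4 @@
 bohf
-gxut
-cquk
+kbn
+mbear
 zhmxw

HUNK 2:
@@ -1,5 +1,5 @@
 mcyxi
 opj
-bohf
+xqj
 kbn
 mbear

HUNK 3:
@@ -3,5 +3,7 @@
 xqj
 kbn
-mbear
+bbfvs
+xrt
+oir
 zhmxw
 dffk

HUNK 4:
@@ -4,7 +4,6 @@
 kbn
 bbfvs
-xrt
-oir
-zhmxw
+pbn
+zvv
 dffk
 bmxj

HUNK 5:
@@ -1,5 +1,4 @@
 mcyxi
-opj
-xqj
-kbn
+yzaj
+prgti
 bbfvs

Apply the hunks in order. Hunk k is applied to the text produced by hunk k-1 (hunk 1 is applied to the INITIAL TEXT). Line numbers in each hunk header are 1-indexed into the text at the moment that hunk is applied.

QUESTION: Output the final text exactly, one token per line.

Answer: mcyxi
yzaj
prgti
bbfvs
pbn
zvv
dffk
bmxj
zqit
qzyei
dbl

Derivation:
Hunk 1: at line 3 remove [gxut,cquk] add [kbn,mbear] -> 11 lines: mcyxi opj bohf kbn mbear zhmxw dffk bmxj zqit qzyei dbl
Hunk 2: at line 1 remove [bohf] add [xqj] -> 11 lines: mcyxi opj xqj kbn mbear zhmxw dffk bmxj zqit qzyei dbl
Hunk 3: at line 3 remove [mbear] add [bbfvs,xrt,oir] -> 13 lines: mcyxi opj xqj kbn bbfvs xrt oir zhmxw dffk bmxj zqit qzyei dbl
Hunk 4: at line 4 remove [xrt,oir,zhmxw] add [pbn,zvv] -> 12 lines: mcyxi opj xqj kbn bbfvs pbn zvv dffk bmxj zqit qzyei dbl
Hunk 5: at line 1 remove [opj,xqj,kbn] add [yzaj,prgti] -> 11 lines: mcyxi yzaj prgti bbfvs pbn zvv dffk bmxj zqit qzyei dbl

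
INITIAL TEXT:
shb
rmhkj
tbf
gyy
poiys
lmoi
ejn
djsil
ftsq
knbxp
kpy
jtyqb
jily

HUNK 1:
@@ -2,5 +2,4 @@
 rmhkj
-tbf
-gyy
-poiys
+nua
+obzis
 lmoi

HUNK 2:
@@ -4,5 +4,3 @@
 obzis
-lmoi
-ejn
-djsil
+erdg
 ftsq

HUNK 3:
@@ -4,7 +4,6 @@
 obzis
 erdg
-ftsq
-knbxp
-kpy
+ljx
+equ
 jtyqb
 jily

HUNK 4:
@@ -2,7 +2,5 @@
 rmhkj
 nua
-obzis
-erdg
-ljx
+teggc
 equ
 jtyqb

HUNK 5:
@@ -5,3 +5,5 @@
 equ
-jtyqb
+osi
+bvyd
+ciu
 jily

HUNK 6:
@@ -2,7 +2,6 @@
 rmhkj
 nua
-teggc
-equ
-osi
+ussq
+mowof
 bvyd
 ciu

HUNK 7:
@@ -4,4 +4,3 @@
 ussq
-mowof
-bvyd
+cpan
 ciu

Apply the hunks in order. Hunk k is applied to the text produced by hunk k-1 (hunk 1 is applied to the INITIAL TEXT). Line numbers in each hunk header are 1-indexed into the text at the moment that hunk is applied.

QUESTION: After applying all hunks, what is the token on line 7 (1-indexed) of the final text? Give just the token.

Hunk 1: at line 2 remove [tbf,gyy,poiys] add [nua,obzis] -> 12 lines: shb rmhkj nua obzis lmoi ejn djsil ftsq knbxp kpy jtyqb jily
Hunk 2: at line 4 remove [lmoi,ejn,djsil] add [erdg] -> 10 lines: shb rmhkj nua obzis erdg ftsq knbxp kpy jtyqb jily
Hunk 3: at line 4 remove [ftsq,knbxp,kpy] add [ljx,equ] -> 9 lines: shb rmhkj nua obzis erdg ljx equ jtyqb jily
Hunk 4: at line 2 remove [obzis,erdg,ljx] add [teggc] -> 7 lines: shb rmhkj nua teggc equ jtyqb jily
Hunk 5: at line 5 remove [jtyqb] add [osi,bvyd,ciu] -> 9 lines: shb rmhkj nua teggc equ osi bvyd ciu jily
Hunk 6: at line 2 remove [teggc,equ,osi] add [ussq,mowof] -> 8 lines: shb rmhkj nua ussq mowof bvyd ciu jily
Hunk 7: at line 4 remove [mowof,bvyd] add [cpan] -> 7 lines: shb rmhkj nua ussq cpan ciu jily
Final line 7: jily

Answer: jily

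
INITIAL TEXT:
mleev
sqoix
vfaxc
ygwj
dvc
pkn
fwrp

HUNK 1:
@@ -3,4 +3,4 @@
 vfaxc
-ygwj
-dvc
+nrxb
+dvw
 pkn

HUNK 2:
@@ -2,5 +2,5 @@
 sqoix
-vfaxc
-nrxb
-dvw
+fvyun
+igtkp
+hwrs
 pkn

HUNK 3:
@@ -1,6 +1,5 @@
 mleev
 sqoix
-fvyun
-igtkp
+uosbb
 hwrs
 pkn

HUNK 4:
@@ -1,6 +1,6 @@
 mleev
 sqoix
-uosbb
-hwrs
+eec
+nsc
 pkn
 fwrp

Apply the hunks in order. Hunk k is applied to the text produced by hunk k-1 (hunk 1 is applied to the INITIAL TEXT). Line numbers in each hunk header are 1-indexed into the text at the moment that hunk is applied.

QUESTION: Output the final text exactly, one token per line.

Hunk 1: at line 3 remove [ygwj,dvc] add [nrxb,dvw] -> 7 lines: mleev sqoix vfaxc nrxb dvw pkn fwrp
Hunk 2: at line 2 remove [vfaxc,nrxb,dvw] add [fvyun,igtkp,hwrs] -> 7 lines: mleev sqoix fvyun igtkp hwrs pkn fwrp
Hunk 3: at line 1 remove [fvyun,igtkp] add [uosbb] -> 6 lines: mleev sqoix uosbb hwrs pkn fwrp
Hunk 4: at line 1 remove [uosbb,hwrs] add [eec,nsc] -> 6 lines: mleev sqoix eec nsc pkn fwrp

Answer: mleev
sqoix
eec
nsc
pkn
fwrp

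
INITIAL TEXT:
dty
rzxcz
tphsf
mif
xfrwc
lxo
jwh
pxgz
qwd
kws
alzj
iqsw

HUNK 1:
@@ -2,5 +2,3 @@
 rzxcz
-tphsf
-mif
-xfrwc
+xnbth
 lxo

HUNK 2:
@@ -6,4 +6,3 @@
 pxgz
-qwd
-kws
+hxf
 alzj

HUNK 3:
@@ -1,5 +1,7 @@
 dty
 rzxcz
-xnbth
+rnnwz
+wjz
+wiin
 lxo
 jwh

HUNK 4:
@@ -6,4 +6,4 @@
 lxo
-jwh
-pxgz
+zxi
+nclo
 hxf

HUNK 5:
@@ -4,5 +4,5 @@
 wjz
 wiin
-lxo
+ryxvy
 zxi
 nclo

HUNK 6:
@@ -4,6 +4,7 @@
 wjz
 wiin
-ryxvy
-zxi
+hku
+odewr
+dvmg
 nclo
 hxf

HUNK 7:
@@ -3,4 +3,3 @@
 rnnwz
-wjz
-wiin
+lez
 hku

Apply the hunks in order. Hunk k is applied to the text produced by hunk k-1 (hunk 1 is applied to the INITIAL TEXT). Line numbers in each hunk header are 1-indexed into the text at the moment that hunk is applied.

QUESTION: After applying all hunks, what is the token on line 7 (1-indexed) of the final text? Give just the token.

Hunk 1: at line 2 remove [tphsf,mif,xfrwc] add [xnbth] -> 10 lines: dty rzxcz xnbth lxo jwh pxgz qwd kws alzj iqsw
Hunk 2: at line 6 remove [qwd,kws] add [hxf] -> 9 lines: dty rzxcz xnbth lxo jwh pxgz hxf alzj iqsw
Hunk 3: at line 1 remove [xnbth] add [rnnwz,wjz,wiin] -> 11 lines: dty rzxcz rnnwz wjz wiin lxo jwh pxgz hxf alzj iqsw
Hunk 4: at line 6 remove [jwh,pxgz] add [zxi,nclo] -> 11 lines: dty rzxcz rnnwz wjz wiin lxo zxi nclo hxf alzj iqsw
Hunk 5: at line 4 remove [lxo] add [ryxvy] -> 11 lines: dty rzxcz rnnwz wjz wiin ryxvy zxi nclo hxf alzj iqsw
Hunk 6: at line 4 remove [ryxvy,zxi] add [hku,odewr,dvmg] -> 12 lines: dty rzxcz rnnwz wjz wiin hku odewr dvmg nclo hxf alzj iqsw
Hunk 7: at line 3 remove [wjz,wiin] add [lez] -> 11 lines: dty rzxcz rnnwz lez hku odewr dvmg nclo hxf alzj iqsw
Final line 7: dvmg

Answer: dvmg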